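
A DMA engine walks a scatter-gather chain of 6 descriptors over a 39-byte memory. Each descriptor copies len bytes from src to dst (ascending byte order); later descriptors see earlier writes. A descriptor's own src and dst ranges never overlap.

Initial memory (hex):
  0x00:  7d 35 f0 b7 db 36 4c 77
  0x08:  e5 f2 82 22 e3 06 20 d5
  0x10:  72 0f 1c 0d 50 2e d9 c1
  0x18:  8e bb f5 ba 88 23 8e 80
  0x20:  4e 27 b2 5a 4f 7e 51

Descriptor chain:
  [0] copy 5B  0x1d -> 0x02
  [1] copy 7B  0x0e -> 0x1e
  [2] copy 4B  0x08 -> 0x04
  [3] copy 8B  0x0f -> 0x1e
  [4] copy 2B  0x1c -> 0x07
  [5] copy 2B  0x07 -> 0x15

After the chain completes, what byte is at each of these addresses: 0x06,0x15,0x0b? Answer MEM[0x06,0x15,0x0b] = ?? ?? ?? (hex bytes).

MEM[0x06,0x15,0x0b] = 82 88 22

  after D0: wrote 5B at 0x02 = 238e804e27
  after D1: wrote 7B at 0x1e = 20d5720f1c0d50
  after D2: wrote 4B at 0x04 = e5f28222
  after D3: wrote 8B at 0x1e = d5720f1c0d502ed9
  after D4: wrote 2B at 0x07 = 8823
  after D5: wrote 2B at 0x15 = 8823
query mem[0x06]=0x82, mem[0x15]=0x88, mem[0x0b]=0x22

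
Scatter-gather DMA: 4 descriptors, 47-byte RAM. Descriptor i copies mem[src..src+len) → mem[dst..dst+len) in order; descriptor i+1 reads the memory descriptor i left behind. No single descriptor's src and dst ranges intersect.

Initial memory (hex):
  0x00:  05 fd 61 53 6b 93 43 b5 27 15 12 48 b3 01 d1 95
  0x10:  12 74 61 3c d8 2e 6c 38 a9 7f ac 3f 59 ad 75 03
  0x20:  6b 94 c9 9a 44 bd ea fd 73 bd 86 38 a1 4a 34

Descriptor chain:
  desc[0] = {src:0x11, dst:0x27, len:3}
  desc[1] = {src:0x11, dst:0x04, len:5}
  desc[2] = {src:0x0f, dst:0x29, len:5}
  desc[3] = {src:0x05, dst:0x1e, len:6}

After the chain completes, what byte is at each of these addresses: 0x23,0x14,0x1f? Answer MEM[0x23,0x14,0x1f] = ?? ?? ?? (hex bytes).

[0] 0x11->0x27 len=3 : 74 61 3c
[1] 0x11->0x04 len=5 : 74 61 3c d8 2e
[2] 0x0f->0x29 len=5 : 95 12 74 61 3c
[3] 0x05->0x1e len=6 : 61 3c d8 2e 15 12
query mem[0x23]=0x12, mem[0x14]=0xd8, mem[0x1f]=0x3c

MEM[0x23,0x14,0x1f] = 12 d8 3c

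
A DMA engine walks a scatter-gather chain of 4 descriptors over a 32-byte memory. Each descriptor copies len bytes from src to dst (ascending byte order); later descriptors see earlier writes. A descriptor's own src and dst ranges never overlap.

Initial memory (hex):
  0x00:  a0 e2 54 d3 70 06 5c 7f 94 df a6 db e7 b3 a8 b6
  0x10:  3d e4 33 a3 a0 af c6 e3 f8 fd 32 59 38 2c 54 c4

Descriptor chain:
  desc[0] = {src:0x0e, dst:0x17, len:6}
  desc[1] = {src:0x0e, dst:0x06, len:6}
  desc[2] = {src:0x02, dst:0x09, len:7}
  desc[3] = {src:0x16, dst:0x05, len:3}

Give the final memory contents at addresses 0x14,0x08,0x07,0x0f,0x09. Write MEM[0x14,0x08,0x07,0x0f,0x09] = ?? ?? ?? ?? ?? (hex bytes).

  after D0: wrote 6B at 0x17 = a8b63de433a3
  after D1: wrote 6B at 0x06 = a8b63de433a3
  after D2: wrote 7B at 0x09 = 54d37006a8b63d
  after D3: wrote 3B at 0x05 = c6a8b6
query mem[0x14]=0xa0, mem[0x08]=0x3d, mem[0x07]=0xb6, mem[0x0f]=0x3d, mem[0x09]=0x54

MEM[0x14,0x08,0x07,0x0f,0x09] = a0 3d b6 3d 54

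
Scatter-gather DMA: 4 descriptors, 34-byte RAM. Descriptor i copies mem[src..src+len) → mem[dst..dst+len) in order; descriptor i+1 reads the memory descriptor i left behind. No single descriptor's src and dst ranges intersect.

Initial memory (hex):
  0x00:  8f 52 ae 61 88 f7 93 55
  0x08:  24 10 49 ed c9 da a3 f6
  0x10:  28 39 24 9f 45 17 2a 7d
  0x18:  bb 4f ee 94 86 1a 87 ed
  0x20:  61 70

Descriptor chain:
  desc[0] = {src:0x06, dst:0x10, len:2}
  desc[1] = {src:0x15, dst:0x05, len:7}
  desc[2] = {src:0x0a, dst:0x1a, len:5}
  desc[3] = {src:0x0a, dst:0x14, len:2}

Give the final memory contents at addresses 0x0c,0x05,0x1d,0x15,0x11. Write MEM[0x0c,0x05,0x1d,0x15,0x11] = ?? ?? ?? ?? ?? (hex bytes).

MEM[0x0c,0x05,0x1d,0x15,0x11] = c9 17 da 94 55

[0] 0x06->0x10 len=2 : 93 55
[1] 0x15->0x05 len=7 : 17 2a 7d bb 4f ee 94
[2] 0x0a->0x1a len=5 : ee 94 c9 da a3
[3] 0x0a->0x14 len=2 : ee 94
query mem[0x0c]=0xc9, mem[0x05]=0x17, mem[0x1d]=0xda, mem[0x15]=0x94, mem[0x11]=0x55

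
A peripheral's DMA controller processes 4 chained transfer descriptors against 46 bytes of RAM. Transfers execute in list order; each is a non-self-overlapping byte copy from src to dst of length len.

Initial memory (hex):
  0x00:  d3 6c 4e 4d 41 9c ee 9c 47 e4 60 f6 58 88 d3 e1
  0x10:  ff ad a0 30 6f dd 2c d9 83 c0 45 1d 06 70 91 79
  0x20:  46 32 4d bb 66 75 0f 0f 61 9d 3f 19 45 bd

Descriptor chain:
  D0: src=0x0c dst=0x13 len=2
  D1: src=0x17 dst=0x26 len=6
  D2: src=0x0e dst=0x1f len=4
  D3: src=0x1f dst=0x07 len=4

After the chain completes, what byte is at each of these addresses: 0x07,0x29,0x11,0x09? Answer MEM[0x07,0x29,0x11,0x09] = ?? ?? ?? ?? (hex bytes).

[0] 0x0c->0x13 len=2 : 58 88
[1] 0x17->0x26 len=6 : d9 83 c0 45 1d 06
[2] 0x0e->0x1f len=4 : d3 e1 ff ad
[3] 0x1f->0x07 len=4 : d3 e1 ff ad
query mem[0x07]=0xd3, mem[0x29]=0x45, mem[0x11]=0xad, mem[0x09]=0xff

MEM[0x07,0x29,0x11,0x09] = d3 45 ad ff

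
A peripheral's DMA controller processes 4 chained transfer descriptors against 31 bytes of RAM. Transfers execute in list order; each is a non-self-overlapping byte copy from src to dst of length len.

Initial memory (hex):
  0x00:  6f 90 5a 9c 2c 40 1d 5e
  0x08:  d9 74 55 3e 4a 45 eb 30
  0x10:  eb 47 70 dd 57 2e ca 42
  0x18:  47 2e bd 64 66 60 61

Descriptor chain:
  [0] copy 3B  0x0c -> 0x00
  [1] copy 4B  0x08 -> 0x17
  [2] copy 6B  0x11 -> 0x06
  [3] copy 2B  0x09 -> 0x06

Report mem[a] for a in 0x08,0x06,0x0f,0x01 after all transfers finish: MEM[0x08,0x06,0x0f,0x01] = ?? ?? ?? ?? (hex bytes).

D0: mem[0x00..0x02] <- [4a 45 eb]
D1: mem[0x17..0x1a] <- [d9 74 55 3e]
D2: mem[0x06..0x0b] <- [47 70 dd 57 2e ca]
D3: mem[0x06..0x07] <- [57 2e]
query mem[0x08]=0xdd, mem[0x06]=0x57, mem[0x0f]=0x30, mem[0x01]=0x45

MEM[0x08,0x06,0x0f,0x01] = dd 57 30 45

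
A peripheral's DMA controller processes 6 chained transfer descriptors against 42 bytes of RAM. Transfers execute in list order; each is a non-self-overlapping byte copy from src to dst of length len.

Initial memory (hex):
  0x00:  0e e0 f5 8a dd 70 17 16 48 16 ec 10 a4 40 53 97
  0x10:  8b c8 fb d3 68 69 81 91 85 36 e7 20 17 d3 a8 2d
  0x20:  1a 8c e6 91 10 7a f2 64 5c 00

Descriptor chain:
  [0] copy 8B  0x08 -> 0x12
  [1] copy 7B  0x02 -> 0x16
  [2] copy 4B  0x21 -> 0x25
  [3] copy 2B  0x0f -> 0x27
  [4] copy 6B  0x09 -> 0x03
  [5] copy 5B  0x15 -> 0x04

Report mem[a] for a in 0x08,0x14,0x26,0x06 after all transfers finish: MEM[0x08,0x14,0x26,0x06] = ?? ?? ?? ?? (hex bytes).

MEM[0x08,0x14,0x26,0x06] = 70 ec e6 8a

D0: mem[0x12..0x19] <- [48 16 ec 10 a4 40 53 97]
D1: mem[0x16..0x1c] <- [f5 8a dd 70 17 16 48]
D2: mem[0x25..0x28] <- [8c e6 91 10]
D3: mem[0x27..0x28] <- [97 8b]
D4: mem[0x03..0x08] <- [16 ec 10 a4 40 53]
D5: mem[0x04..0x08] <- [10 f5 8a dd 70]
query mem[0x08]=0x70, mem[0x14]=0xec, mem[0x26]=0xe6, mem[0x06]=0x8a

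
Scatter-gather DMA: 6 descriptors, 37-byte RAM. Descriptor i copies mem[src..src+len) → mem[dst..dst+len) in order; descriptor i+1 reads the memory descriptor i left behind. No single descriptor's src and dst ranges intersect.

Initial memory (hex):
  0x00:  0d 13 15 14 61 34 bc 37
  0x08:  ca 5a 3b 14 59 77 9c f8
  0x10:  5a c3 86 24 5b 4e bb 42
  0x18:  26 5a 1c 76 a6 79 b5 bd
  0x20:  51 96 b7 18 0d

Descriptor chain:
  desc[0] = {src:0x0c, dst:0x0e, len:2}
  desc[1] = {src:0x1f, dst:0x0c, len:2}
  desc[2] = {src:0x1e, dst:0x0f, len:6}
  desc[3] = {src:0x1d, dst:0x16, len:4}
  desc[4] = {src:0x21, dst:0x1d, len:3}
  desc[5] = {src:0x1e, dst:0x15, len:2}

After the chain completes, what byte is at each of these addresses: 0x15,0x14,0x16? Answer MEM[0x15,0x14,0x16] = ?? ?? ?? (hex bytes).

  after D0: wrote 2B at 0x0e = 5977
  after D1: wrote 2B at 0x0c = bd51
  after D2: wrote 6B at 0x0f = b5bd5196b718
  after D3: wrote 4B at 0x16 = 79b5bd51
  after D4: wrote 3B at 0x1d = 96b718
  after D5: wrote 2B at 0x15 = b718
query mem[0x15]=0xb7, mem[0x14]=0x18, mem[0x16]=0x18

MEM[0x15,0x14,0x16] = b7 18 18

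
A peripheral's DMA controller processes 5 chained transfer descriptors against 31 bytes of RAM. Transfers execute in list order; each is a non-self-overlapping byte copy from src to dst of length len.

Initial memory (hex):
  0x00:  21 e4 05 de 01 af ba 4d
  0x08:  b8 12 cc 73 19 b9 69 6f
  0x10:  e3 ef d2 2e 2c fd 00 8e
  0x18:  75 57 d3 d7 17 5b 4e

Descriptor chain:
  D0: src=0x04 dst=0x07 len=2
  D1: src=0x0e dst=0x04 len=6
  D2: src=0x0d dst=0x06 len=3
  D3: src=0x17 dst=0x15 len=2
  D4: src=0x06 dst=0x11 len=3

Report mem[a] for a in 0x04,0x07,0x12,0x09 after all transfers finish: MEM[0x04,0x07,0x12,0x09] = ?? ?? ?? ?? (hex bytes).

MEM[0x04,0x07,0x12,0x09] = 69 69 69 2e

#0 dst[0x07+2] := {0x01,0xaf}
#1 dst[0x04+6] := {0x69,0x6f,0xe3,0xef,0xd2,0x2e}
#2 dst[0x06+3] := {0xb9,0x69,0x6f}
#3 dst[0x15+2] := {0x8e,0x75}
#4 dst[0x11+3] := {0xb9,0x69,0x6f}
query mem[0x04]=0x69, mem[0x07]=0x69, mem[0x12]=0x69, mem[0x09]=0x2e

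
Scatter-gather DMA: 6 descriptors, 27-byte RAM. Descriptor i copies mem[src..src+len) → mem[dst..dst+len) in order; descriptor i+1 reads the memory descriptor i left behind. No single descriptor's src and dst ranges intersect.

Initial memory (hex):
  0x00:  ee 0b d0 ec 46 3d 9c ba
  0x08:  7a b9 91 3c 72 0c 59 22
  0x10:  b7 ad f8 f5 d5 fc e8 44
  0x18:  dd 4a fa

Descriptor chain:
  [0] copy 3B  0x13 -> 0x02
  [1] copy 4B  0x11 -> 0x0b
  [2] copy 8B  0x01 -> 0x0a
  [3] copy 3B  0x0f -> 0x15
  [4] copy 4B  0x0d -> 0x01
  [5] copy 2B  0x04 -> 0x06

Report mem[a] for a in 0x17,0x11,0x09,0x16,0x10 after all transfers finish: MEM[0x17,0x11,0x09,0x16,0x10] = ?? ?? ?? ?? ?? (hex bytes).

MEM[0x17,0x11,0x09,0x16,0x10] = 7a 7a b9 ba ba

#0 dst[0x02+3] := {0xf5,0xd5,0xfc}
#1 dst[0x0b+4] := {0xad,0xf8,0xf5,0xd5}
#2 dst[0x0a+8] := {0x0b,0xf5,0xd5,0xfc,0x3d,0x9c,0xba,0x7a}
#3 dst[0x15+3] := {0x9c,0xba,0x7a}
#4 dst[0x01+4] := {0xfc,0x3d,0x9c,0xba}
#5 dst[0x06+2] := {0xba,0x3d}
query mem[0x17]=0x7a, mem[0x11]=0x7a, mem[0x09]=0xb9, mem[0x16]=0xba, mem[0x10]=0xba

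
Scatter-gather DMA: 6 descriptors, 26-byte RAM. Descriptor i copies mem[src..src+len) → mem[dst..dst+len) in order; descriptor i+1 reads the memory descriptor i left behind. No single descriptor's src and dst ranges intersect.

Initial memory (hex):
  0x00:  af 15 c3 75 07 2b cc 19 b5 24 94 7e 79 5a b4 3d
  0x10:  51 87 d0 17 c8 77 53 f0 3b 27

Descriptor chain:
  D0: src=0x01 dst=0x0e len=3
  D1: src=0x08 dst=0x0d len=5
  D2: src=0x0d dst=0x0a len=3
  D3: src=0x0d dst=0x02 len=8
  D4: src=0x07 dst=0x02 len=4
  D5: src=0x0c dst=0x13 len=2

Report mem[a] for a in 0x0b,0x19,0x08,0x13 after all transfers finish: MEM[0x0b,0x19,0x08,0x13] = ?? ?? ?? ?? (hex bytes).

MEM[0x0b,0x19,0x08,0x13] = 24 27 17 94

  after D0: wrote 3B at 0x0e = 15c375
  after D1: wrote 5B at 0x0d = b524947e79
  after D2: wrote 3B at 0x0a = b52494
  after D3: wrote 8B at 0x02 = b524947e79d017c8
  after D4: wrote 4B at 0x02 = d017c8b5
  after D5: wrote 2B at 0x13 = 94b5
query mem[0x0b]=0x24, mem[0x19]=0x27, mem[0x08]=0x17, mem[0x13]=0x94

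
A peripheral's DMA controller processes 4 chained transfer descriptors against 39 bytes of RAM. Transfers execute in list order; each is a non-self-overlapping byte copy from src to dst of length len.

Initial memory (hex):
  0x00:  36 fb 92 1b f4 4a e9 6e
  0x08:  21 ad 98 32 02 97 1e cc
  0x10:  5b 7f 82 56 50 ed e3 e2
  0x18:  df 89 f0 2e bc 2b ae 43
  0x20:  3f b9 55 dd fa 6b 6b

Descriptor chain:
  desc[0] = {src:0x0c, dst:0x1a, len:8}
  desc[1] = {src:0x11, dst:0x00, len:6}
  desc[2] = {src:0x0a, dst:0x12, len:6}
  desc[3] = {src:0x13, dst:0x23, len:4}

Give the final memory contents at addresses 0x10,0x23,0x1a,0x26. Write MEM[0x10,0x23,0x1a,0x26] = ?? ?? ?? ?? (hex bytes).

D0: mem[0x1a..0x21] <- [02 97 1e cc 5b 7f 82 56]
D1: mem[0x00..0x05] <- [7f 82 56 50 ed e3]
D2: mem[0x12..0x17] <- [98 32 02 97 1e cc]
D3: mem[0x23..0x26] <- [32 02 97 1e]
query mem[0x10]=0x5b, mem[0x23]=0x32, mem[0x1a]=0x02, mem[0x26]=0x1e

MEM[0x10,0x23,0x1a,0x26] = 5b 32 02 1e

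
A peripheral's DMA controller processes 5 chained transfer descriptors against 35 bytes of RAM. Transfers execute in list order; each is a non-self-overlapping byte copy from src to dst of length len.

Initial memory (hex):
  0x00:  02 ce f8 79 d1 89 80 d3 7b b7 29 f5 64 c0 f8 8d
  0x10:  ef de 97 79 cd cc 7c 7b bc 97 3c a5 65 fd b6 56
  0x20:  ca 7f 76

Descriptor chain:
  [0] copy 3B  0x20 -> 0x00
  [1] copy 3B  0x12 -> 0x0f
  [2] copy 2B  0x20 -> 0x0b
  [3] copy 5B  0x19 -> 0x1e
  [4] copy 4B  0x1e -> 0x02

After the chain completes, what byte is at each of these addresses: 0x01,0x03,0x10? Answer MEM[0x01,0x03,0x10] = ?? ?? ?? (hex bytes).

MEM[0x01,0x03,0x10] = 7f 3c 79

[0] 0x20->0x00 len=3 : ca 7f 76
[1] 0x12->0x0f len=3 : 97 79 cd
[2] 0x20->0x0b len=2 : ca 7f
[3] 0x19->0x1e len=5 : 97 3c a5 65 fd
[4] 0x1e->0x02 len=4 : 97 3c a5 65
query mem[0x01]=0x7f, mem[0x03]=0x3c, mem[0x10]=0x79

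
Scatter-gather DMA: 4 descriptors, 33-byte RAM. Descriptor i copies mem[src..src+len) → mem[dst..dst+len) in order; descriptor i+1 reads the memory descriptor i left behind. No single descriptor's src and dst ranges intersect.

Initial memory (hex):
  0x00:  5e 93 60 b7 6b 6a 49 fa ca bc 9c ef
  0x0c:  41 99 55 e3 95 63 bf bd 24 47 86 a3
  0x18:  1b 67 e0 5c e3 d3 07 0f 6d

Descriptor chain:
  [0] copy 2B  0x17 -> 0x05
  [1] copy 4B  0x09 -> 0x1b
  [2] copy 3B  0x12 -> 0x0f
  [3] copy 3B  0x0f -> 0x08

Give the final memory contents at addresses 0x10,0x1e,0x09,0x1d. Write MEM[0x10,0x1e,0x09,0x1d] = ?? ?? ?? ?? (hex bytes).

#0 dst[0x05+2] := {0xa3,0x1b}
#1 dst[0x1b+4] := {0xbc,0x9c,0xef,0x41}
#2 dst[0x0f+3] := {0xbf,0xbd,0x24}
#3 dst[0x08+3] := {0xbf,0xbd,0x24}
query mem[0x10]=0xbd, mem[0x1e]=0x41, mem[0x09]=0xbd, mem[0x1d]=0xef

MEM[0x10,0x1e,0x09,0x1d] = bd 41 bd ef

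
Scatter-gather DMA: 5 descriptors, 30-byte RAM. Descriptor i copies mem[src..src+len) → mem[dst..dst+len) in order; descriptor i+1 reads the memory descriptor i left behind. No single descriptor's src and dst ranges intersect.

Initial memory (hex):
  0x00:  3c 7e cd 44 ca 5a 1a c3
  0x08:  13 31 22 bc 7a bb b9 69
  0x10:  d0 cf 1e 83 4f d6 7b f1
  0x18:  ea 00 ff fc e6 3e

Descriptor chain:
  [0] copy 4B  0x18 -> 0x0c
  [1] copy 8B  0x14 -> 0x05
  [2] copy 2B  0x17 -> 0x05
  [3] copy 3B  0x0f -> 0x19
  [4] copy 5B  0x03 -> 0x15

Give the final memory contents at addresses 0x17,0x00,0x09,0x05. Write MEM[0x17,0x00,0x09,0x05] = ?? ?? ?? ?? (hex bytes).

[0] 0x18->0x0c len=4 : ea 00 ff fc
[1] 0x14->0x05 len=8 : 4f d6 7b f1 ea 00 ff fc
[2] 0x17->0x05 len=2 : f1 ea
[3] 0x0f->0x19 len=3 : fc d0 cf
[4] 0x03->0x15 len=5 : 44 ca f1 ea 7b
query mem[0x17]=0xf1, mem[0x00]=0x3c, mem[0x09]=0xea, mem[0x05]=0xf1

MEM[0x17,0x00,0x09,0x05] = f1 3c ea f1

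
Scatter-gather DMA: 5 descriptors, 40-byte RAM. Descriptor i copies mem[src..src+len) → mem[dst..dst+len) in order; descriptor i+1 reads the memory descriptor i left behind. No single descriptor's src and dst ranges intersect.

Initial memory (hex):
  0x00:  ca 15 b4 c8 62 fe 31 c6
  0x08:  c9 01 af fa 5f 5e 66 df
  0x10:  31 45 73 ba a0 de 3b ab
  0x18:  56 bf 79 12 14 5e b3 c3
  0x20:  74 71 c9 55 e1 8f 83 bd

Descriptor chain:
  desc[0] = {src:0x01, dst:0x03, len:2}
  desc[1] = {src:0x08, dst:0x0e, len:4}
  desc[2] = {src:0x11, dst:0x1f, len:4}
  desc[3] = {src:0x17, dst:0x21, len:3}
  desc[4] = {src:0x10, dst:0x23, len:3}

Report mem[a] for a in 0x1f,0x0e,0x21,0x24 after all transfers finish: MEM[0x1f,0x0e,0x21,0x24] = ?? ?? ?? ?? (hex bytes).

  after D0: wrote 2B at 0x03 = 15b4
  after D1: wrote 4B at 0x0e = c901affa
  after D2: wrote 4B at 0x1f = fa73baa0
  after D3: wrote 3B at 0x21 = ab56bf
  after D4: wrote 3B at 0x23 = affa73
query mem[0x1f]=0xfa, mem[0x0e]=0xc9, mem[0x21]=0xab, mem[0x24]=0xfa

MEM[0x1f,0x0e,0x21,0x24] = fa c9 ab fa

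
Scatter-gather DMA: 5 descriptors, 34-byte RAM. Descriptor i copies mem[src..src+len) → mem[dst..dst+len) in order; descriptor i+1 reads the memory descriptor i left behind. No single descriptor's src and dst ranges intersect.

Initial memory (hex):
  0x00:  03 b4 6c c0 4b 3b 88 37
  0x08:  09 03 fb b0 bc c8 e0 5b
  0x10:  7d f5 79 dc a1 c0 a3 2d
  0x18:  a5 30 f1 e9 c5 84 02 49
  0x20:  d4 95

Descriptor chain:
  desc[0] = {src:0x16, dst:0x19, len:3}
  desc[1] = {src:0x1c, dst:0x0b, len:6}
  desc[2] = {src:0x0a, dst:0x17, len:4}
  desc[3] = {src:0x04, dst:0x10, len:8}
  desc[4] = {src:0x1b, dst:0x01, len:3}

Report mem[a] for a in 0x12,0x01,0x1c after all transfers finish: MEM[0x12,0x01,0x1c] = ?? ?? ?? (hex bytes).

MEM[0x12,0x01,0x1c] = 88 a5 c5

[0] 0x16->0x19 len=3 : a3 2d a5
[1] 0x1c->0x0b len=6 : c5 84 02 49 d4 95
[2] 0x0a->0x17 len=4 : fb c5 84 02
[3] 0x04->0x10 len=8 : 4b 3b 88 37 09 03 fb c5
[4] 0x1b->0x01 len=3 : a5 c5 84
query mem[0x12]=0x88, mem[0x01]=0xa5, mem[0x1c]=0xc5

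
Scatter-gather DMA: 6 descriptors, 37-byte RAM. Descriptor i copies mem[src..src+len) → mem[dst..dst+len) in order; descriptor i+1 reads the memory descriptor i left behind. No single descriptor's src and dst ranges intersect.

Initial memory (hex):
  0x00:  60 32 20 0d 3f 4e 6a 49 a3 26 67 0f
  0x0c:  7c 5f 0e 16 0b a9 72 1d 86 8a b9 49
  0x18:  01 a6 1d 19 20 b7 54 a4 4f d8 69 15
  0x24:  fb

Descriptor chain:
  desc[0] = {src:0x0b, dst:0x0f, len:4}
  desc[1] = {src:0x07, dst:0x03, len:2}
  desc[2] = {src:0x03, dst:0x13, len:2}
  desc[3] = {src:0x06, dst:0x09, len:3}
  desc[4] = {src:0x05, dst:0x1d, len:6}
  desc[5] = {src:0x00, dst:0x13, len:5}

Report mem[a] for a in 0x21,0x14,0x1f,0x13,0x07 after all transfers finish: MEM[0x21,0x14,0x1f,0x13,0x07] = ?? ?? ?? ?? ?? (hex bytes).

MEM[0x21,0x14,0x1f,0x13,0x07] = 6a 32 49 60 49

  after D0: wrote 4B at 0x0f = 0f7c5f0e
  after D1: wrote 2B at 0x03 = 49a3
  after D2: wrote 2B at 0x13 = 49a3
  after D3: wrote 3B at 0x09 = 6a49a3
  after D4: wrote 6B at 0x1d = 4e6a49a36a49
  after D5: wrote 5B at 0x13 = 60322049a3
query mem[0x21]=0x6a, mem[0x14]=0x32, mem[0x1f]=0x49, mem[0x13]=0x60, mem[0x07]=0x49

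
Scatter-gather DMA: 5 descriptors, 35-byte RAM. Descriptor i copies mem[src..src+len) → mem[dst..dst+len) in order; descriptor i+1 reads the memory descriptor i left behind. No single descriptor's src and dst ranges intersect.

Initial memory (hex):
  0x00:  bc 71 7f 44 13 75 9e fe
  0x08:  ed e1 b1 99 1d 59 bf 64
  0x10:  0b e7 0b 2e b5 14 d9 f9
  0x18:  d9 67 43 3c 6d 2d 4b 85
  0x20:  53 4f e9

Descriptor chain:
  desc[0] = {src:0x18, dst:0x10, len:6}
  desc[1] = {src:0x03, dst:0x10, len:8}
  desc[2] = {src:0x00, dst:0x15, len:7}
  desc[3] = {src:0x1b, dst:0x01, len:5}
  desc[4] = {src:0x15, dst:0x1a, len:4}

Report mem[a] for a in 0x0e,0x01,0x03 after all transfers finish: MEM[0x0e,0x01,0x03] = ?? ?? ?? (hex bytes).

MEM[0x0e,0x01,0x03] = bf 9e 2d

  after D0: wrote 6B at 0x10 = d967433c6d2d
  after D1: wrote 8B at 0x10 = 4413759efeede1b1
  after D2: wrote 7B at 0x15 = bc717f4413759e
  after D3: wrote 5B at 0x01 = 9e6d2d4b85
  after D4: wrote 4B at 0x1a = bc717f44
query mem[0x0e]=0xbf, mem[0x01]=0x9e, mem[0x03]=0x2d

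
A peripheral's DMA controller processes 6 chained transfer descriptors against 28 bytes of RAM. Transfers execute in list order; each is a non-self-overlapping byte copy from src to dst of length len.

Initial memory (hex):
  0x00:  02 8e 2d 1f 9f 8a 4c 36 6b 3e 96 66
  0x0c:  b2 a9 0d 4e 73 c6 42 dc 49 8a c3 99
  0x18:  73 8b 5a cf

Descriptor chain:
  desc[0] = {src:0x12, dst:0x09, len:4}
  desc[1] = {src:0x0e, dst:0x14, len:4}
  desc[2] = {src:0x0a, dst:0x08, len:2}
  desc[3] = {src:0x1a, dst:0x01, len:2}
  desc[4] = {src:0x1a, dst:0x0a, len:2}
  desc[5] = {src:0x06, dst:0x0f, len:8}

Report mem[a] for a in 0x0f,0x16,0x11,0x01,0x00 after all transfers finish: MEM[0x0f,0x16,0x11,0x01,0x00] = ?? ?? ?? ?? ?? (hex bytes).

MEM[0x0f,0x16,0x11,0x01,0x00] = 4c a9 dc 5a 02

  after D0: wrote 4B at 0x09 = 42dc498a
  after D1: wrote 4B at 0x14 = 0d4e73c6
  after D2: wrote 2B at 0x08 = dc49
  after D3: wrote 2B at 0x01 = 5acf
  after D4: wrote 2B at 0x0a = 5acf
  after D5: wrote 8B at 0x0f = 4c36dc495acf8aa9
query mem[0x0f]=0x4c, mem[0x16]=0xa9, mem[0x11]=0xdc, mem[0x01]=0x5a, mem[0x00]=0x02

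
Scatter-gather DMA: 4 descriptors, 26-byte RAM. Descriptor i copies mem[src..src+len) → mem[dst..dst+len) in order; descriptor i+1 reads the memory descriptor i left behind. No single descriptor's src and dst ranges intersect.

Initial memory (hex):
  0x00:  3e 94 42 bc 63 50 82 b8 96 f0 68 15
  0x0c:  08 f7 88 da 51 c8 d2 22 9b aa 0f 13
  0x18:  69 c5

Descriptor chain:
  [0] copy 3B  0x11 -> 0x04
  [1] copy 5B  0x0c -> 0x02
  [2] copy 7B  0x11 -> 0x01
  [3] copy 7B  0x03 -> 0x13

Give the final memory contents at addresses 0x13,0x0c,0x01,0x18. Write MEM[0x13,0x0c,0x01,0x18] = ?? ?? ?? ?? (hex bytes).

D0: mem[0x04..0x06] <- [c8 d2 22]
D1: mem[0x02..0x06] <- [08 f7 88 da 51]
D2: mem[0x01..0x07] <- [c8 d2 22 9b aa 0f 13]
D3: mem[0x13..0x19] <- [22 9b aa 0f 13 96 f0]
query mem[0x13]=0x22, mem[0x0c]=0x08, mem[0x01]=0xc8, mem[0x18]=0x96

MEM[0x13,0x0c,0x01,0x18] = 22 08 c8 96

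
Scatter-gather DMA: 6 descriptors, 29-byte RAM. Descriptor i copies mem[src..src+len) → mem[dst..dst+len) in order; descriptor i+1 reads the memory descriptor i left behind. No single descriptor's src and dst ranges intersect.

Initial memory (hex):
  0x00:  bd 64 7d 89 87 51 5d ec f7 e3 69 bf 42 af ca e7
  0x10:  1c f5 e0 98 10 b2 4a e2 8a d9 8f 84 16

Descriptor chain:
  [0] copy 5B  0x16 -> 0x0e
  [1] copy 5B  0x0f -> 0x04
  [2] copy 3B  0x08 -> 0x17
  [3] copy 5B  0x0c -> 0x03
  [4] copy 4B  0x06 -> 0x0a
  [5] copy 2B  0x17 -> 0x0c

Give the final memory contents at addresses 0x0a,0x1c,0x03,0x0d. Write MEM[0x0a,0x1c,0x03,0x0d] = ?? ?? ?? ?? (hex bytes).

MEM[0x0a,0x1c,0x03,0x0d] = e2 16 42 e3

#0 dst[0x0e+5] := {0x4a,0xe2,0x8a,0xd9,0x8f}
#1 dst[0x04+5] := {0xe2,0x8a,0xd9,0x8f,0x98}
#2 dst[0x17+3] := {0x98,0xe3,0x69}
#3 dst[0x03+5] := {0x42,0xaf,0x4a,0xe2,0x8a}
#4 dst[0x0a+4] := {0xe2,0x8a,0x98,0xe3}
#5 dst[0x0c+2] := {0x98,0xe3}
query mem[0x0a]=0xe2, mem[0x1c]=0x16, mem[0x03]=0x42, mem[0x0d]=0xe3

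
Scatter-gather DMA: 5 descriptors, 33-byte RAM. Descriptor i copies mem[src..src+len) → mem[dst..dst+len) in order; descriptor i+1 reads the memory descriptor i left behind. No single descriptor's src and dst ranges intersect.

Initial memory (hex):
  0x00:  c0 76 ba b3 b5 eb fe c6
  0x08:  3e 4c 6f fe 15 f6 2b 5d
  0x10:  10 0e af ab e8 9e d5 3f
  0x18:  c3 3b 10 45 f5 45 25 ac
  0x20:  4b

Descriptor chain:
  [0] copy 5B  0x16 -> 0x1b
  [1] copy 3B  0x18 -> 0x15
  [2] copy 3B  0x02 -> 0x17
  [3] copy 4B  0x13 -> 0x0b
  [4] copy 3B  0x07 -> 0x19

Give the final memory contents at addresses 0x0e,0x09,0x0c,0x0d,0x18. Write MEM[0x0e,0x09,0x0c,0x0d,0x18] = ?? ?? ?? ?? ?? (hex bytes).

MEM[0x0e,0x09,0x0c,0x0d,0x18] = 3b 4c e8 c3 b3

  after D0: wrote 5B at 0x1b = d53fc33b10
  after D1: wrote 3B at 0x15 = c33b10
  after D2: wrote 3B at 0x17 = bab3b5
  after D3: wrote 4B at 0x0b = abe8c33b
  after D4: wrote 3B at 0x19 = c63e4c
query mem[0x0e]=0x3b, mem[0x09]=0x4c, mem[0x0c]=0xe8, mem[0x0d]=0xc3, mem[0x18]=0xb3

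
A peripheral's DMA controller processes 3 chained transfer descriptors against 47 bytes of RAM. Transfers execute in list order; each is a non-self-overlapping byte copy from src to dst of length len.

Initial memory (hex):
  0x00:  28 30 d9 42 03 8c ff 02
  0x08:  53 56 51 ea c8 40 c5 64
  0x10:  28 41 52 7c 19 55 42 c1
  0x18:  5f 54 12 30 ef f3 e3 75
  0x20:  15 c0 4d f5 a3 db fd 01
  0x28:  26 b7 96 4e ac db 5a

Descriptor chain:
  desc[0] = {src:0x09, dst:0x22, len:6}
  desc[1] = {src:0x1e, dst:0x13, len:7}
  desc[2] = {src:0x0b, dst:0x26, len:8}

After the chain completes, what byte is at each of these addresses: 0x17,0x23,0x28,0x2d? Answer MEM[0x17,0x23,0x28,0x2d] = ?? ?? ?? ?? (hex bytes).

MEM[0x17,0x23,0x28,0x2d] = 56 51 40 52

[0] 0x09->0x22 len=6 : 56 51 ea c8 40 c5
[1] 0x1e->0x13 len=7 : e3 75 15 c0 56 51 ea
[2] 0x0b->0x26 len=8 : ea c8 40 c5 64 28 41 52
query mem[0x17]=0x56, mem[0x23]=0x51, mem[0x28]=0x40, mem[0x2d]=0x52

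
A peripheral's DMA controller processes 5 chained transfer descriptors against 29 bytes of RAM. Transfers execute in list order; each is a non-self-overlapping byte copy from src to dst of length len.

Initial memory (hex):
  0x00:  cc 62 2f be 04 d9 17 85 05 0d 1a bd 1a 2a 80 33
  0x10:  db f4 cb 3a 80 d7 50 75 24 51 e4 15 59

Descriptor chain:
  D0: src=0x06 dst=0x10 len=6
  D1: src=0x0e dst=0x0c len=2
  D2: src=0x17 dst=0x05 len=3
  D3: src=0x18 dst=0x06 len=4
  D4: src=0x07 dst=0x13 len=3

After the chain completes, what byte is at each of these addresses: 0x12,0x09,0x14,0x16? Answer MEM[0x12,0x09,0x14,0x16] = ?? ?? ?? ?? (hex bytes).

MEM[0x12,0x09,0x14,0x16] = 05 15 e4 50

[0] 0x06->0x10 len=6 : 17 85 05 0d 1a bd
[1] 0x0e->0x0c len=2 : 80 33
[2] 0x17->0x05 len=3 : 75 24 51
[3] 0x18->0x06 len=4 : 24 51 e4 15
[4] 0x07->0x13 len=3 : 51 e4 15
query mem[0x12]=0x05, mem[0x09]=0x15, mem[0x14]=0xe4, mem[0x16]=0x50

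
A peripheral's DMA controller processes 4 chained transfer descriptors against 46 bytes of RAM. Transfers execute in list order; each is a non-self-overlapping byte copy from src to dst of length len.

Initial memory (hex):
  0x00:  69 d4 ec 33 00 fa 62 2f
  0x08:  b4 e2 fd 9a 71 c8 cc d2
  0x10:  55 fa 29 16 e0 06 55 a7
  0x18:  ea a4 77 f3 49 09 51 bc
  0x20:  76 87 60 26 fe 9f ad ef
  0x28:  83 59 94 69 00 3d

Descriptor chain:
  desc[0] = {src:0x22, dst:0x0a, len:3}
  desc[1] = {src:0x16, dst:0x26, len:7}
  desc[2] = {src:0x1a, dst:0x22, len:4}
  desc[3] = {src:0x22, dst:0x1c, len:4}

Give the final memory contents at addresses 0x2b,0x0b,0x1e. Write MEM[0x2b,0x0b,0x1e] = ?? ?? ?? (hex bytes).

D0: mem[0x0a..0x0c] <- [60 26 fe]
D1: mem[0x26..0x2c] <- [55 a7 ea a4 77 f3 49]
D2: mem[0x22..0x25] <- [77 f3 49 09]
D3: mem[0x1c..0x1f] <- [77 f3 49 09]
query mem[0x2b]=0xf3, mem[0x0b]=0x26, mem[0x1e]=0x49

MEM[0x2b,0x0b,0x1e] = f3 26 49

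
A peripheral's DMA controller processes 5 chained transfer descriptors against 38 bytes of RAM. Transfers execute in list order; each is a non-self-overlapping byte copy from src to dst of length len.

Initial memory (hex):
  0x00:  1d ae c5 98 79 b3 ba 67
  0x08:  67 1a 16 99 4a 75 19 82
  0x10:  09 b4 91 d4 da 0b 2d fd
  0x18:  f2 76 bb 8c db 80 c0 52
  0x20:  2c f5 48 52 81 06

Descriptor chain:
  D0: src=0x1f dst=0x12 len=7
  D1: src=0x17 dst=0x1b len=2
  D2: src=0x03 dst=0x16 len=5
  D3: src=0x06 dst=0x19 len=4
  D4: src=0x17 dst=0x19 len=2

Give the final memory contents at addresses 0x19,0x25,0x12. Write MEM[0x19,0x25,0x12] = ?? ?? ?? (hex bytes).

MEM[0x19,0x25,0x12] = 79 06 52

  after D0: wrote 7B at 0x12 = 522cf548528106
  after D1: wrote 2B at 0x1b = 8106
  after D2: wrote 5B at 0x16 = 9879b3ba67
  after D3: wrote 4B at 0x19 = ba67671a
  after D4: wrote 2B at 0x19 = 79b3
query mem[0x19]=0x79, mem[0x25]=0x06, mem[0x12]=0x52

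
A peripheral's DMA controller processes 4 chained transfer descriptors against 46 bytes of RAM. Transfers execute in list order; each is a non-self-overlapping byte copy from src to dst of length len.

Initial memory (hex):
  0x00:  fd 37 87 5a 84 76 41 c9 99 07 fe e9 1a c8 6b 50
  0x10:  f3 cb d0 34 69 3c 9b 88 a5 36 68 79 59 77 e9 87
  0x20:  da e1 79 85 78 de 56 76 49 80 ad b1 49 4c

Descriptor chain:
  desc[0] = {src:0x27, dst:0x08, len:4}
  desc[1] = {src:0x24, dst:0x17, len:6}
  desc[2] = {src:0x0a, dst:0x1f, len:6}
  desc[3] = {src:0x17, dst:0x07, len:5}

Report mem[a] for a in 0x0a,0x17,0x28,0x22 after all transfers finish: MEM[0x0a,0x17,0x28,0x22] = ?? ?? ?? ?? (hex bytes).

MEM[0x0a,0x17,0x28,0x22] = 76 78 49 c8

#0 dst[0x08+4] := {0x76,0x49,0x80,0xad}
#1 dst[0x17+6] := {0x78,0xde,0x56,0x76,0x49,0x80}
#2 dst[0x1f+6] := {0x80,0xad,0x1a,0xc8,0x6b,0x50}
#3 dst[0x07+5] := {0x78,0xde,0x56,0x76,0x49}
query mem[0x0a]=0x76, mem[0x17]=0x78, mem[0x28]=0x49, mem[0x22]=0xc8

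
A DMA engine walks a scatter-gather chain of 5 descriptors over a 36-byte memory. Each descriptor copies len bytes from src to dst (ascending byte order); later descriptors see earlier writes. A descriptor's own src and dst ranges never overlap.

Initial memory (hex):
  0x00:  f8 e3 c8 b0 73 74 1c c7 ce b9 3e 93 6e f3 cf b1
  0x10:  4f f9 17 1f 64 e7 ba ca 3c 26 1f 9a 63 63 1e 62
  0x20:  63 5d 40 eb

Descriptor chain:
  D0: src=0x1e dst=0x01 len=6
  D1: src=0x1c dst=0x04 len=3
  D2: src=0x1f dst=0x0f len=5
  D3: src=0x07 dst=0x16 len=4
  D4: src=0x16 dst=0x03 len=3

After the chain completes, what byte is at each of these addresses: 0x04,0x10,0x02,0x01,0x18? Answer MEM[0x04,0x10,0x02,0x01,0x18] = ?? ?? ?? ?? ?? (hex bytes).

MEM[0x04,0x10,0x02,0x01,0x18] = ce 63 62 1e b9

D0: mem[0x01..0x06] <- [1e 62 63 5d 40 eb]
D1: mem[0x04..0x06] <- [63 63 1e]
D2: mem[0x0f..0x13] <- [62 63 5d 40 eb]
D3: mem[0x16..0x19] <- [c7 ce b9 3e]
D4: mem[0x03..0x05] <- [c7 ce b9]
query mem[0x04]=0xce, mem[0x10]=0x63, mem[0x02]=0x62, mem[0x01]=0x1e, mem[0x18]=0xb9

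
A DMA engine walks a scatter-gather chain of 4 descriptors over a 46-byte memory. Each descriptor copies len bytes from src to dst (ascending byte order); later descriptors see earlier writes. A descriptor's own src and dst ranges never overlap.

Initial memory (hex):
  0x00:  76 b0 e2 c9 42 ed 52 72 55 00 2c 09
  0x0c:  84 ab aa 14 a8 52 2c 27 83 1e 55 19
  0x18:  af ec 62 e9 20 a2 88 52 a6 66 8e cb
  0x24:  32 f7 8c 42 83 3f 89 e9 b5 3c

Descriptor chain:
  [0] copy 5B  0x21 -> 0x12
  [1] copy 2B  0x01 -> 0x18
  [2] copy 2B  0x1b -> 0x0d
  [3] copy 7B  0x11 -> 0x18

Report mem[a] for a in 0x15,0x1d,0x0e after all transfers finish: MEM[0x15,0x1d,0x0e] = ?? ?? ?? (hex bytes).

MEM[0x15,0x1d,0x0e] = 32 f7 20

  after D0: wrote 5B at 0x12 = 668ecb32f7
  after D1: wrote 2B at 0x18 = b0e2
  after D2: wrote 2B at 0x0d = e920
  after D3: wrote 7B at 0x18 = 52668ecb32f719
query mem[0x15]=0x32, mem[0x1d]=0xf7, mem[0x0e]=0x20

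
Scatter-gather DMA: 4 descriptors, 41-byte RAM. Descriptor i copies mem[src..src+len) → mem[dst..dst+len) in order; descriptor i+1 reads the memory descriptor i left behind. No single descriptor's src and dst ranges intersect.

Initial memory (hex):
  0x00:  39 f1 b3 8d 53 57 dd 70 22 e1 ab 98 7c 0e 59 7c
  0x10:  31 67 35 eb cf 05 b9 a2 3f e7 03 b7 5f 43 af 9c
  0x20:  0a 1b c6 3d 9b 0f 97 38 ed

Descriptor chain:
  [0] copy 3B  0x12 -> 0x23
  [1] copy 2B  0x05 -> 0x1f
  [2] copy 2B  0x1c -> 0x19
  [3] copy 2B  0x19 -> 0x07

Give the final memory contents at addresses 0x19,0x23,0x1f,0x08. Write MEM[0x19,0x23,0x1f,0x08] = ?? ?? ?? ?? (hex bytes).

MEM[0x19,0x23,0x1f,0x08] = 5f 35 57 43

[0] 0x12->0x23 len=3 : 35 eb cf
[1] 0x05->0x1f len=2 : 57 dd
[2] 0x1c->0x19 len=2 : 5f 43
[3] 0x19->0x07 len=2 : 5f 43
query mem[0x19]=0x5f, mem[0x23]=0x35, mem[0x1f]=0x57, mem[0x08]=0x43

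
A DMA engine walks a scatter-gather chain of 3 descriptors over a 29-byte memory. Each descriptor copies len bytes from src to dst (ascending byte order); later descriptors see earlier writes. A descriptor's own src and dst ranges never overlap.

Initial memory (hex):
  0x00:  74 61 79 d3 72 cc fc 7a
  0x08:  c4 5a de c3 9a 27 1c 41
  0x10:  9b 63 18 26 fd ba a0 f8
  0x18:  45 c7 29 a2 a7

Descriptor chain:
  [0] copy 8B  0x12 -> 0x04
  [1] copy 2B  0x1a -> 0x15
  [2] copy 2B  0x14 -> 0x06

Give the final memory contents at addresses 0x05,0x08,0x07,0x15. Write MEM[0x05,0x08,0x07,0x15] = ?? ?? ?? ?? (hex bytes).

MEM[0x05,0x08,0x07,0x15] = 26 a0 29 29

#0 dst[0x04+8] := {0x18,0x26,0xfd,0xba,0xa0,0xf8,0x45,0xc7}
#1 dst[0x15+2] := {0x29,0xa2}
#2 dst[0x06+2] := {0xfd,0x29}
query mem[0x05]=0x26, mem[0x08]=0xa0, mem[0x07]=0x29, mem[0x15]=0x29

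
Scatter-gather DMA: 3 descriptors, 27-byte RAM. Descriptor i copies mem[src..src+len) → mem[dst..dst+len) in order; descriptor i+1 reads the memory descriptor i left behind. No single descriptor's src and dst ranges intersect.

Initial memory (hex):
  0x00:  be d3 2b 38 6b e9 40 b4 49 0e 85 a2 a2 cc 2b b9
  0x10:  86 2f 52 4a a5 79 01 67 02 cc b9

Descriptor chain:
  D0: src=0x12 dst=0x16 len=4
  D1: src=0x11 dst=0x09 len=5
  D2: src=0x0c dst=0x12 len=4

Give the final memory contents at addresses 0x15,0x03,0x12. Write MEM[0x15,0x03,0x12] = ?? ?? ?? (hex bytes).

[0] 0x12->0x16 len=4 : 52 4a a5 79
[1] 0x11->0x09 len=5 : 2f 52 4a a5 79
[2] 0x0c->0x12 len=4 : a5 79 2b b9
query mem[0x15]=0xb9, mem[0x03]=0x38, mem[0x12]=0xa5

MEM[0x15,0x03,0x12] = b9 38 a5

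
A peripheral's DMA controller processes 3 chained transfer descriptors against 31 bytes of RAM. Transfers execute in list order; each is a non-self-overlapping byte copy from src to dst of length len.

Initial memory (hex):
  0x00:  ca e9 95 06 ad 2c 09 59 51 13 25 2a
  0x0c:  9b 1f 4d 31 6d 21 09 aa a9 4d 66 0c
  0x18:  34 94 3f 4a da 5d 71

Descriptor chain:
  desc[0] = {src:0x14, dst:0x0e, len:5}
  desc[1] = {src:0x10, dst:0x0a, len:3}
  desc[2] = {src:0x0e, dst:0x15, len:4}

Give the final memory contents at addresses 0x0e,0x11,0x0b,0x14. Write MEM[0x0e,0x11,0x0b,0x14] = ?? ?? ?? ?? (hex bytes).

  after D0: wrote 5B at 0x0e = a94d660c34
  after D1: wrote 3B at 0x0a = 660c34
  after D2: wrote 4B at 0x15 = a94d660c
query mem[0x0e]=0xa9, mem[0x11]=0x0c, mem[0x0b]=0x0c, mem[0x14]=0xa9

MEM[0x0e,0x11,0x0b,0x14] = a9 0c 0c a9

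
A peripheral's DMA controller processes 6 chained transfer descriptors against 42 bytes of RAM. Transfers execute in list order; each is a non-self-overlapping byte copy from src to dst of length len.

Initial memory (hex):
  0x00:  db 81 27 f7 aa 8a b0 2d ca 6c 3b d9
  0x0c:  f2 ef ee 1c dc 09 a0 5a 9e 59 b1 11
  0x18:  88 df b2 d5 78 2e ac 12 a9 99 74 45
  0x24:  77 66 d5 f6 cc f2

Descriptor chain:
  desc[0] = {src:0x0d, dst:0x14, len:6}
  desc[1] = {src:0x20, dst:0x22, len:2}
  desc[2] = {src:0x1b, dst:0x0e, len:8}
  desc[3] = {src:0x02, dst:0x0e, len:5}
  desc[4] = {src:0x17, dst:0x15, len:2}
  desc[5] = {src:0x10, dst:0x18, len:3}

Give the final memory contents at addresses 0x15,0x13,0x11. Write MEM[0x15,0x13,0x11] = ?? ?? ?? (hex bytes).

D0: mem[0x14..0x19] <- [ef ee 1c dc 09 a0]
D1: mem[0x22..0x23] <- [a9 99]
D2: mem[0x0e..0x15] <- [d5 78 2e ac 12 a9 99 a9]
D3: mem[0x0e..0x12] <- [27 f7 aa 8a b0]
D4: mem[0x15..0x16] <- [dc 09]
D5: mem[0x18..0x1a] <- [aa 8a b0]
query mem[0x15]=0xdc, mem[0x13]=0xa9, mem[0x11]=0x8a

MEM[0x15,0x13,0x11] = dc a9 8a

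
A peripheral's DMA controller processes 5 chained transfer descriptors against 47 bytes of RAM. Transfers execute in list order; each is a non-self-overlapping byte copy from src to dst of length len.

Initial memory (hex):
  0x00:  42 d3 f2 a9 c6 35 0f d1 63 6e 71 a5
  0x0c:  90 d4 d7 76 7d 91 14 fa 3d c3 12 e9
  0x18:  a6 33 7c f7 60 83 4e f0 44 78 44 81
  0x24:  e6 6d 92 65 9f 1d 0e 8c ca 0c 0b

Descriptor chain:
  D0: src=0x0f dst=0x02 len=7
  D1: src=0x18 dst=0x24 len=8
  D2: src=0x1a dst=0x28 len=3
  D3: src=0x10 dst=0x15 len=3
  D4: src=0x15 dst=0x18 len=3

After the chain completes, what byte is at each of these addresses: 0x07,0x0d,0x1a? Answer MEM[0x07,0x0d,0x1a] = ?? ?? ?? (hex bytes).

D0: mem[0x02..0x08] <- [76 7d 91 14 fa 3d c3]
D1: mem[0x24..0x2b] <- [a6 33 7c f7 60 83 4e f0]
D2: mem[0x28..0x2a] <- [7c f7 60]
D3: mem[0x15..0x17] <- [7d 91 14]
D4: mem[0x18..0x1a] <- [7d 91 14]
query mem[0x07]=0x3d, mem[0x0d]=0xd4, mem[0x1a]=0x14

MEM[0x07,0x0d,0x1a] = 3d d4 14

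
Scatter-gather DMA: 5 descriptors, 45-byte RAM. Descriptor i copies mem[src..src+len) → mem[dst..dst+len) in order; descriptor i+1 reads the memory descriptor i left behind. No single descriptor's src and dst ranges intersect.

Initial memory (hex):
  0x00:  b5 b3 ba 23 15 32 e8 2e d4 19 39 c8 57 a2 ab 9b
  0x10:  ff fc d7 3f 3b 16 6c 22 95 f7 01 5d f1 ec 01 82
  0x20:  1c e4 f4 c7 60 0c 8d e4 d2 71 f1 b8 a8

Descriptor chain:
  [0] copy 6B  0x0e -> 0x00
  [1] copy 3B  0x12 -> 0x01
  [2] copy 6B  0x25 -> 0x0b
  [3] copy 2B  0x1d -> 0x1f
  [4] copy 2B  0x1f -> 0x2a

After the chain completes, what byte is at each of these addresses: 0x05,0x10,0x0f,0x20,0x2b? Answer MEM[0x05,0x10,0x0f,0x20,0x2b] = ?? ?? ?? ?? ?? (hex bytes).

MEM[0x05,0x10,0x0f,0x20,0x2b] = 3f f1 71 01 01

D0: mem[0x00..0x05] <- [ab 9b ff fc d7 3f]
D1: mem[0x01..0x03] <- [d7 3f 3b]
D2: mem[0x0b..0x10] <- [0c 8d e4 d2 71 f1]
D3: mem[0x1f..0x20] <- [ec 01]
D4: mem[0x2a..0x2b] <- [ec 01]
query mem[0x05]=0x3f, mem[0x10]=0xf1, mem[0x0f]=0x71, mem[0x20]=0x01, mem[0x2b]=0x01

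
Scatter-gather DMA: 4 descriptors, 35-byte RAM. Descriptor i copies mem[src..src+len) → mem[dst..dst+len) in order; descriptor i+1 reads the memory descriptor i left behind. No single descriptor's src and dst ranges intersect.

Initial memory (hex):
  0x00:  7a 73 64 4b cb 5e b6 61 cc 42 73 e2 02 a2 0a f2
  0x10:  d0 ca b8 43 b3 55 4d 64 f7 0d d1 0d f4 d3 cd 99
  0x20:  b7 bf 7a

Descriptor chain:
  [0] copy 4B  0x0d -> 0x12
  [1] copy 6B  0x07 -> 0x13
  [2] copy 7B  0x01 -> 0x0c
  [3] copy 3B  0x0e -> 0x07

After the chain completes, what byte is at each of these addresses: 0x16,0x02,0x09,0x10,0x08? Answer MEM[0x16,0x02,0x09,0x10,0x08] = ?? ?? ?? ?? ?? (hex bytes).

MEM[0x16,0x02,0x09,0x10,0x08] = 73 64 5e 5e cb

[0] 0x0d->0x12 len=4 : a2 0a f2 d0
[1] 0x07->0x13 len=6 : 61 cc 42 73 e2 02
[2] 0x01->0x0c len=7 : 73 64 4b cb 5e b6 61
[3] 0x0e->0x07 len=3 : 4b cb 5e
query mem[0x16]=0x73, mem[0x02]=0x64, mem[0x09]=0x5e, mem[0x10]=0x5e, mem[0x08]=0xcb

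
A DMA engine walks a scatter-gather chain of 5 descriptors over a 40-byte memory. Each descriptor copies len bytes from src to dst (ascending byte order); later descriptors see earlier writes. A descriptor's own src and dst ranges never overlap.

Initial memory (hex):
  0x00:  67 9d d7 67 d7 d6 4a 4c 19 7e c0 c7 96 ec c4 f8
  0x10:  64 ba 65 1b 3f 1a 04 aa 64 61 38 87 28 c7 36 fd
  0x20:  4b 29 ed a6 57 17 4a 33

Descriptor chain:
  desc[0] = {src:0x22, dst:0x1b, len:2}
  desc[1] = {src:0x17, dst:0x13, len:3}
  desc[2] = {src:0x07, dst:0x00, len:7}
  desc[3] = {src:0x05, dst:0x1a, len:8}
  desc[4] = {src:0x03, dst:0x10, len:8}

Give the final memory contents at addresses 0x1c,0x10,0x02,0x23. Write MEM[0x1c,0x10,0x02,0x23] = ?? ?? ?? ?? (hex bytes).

D0: mem[0x1b..0x1c] <- [ed a6]
D1: mem[0x13..0x15] <- [aa 64 61]
D2: mem[0x00..0x06] <- [4c 19 7e c0 c7 96 ec]
D3: mem[0x1a..0x21] <- [96 ec 4c 19 7e c0 c7 96]
D4: mem[0x10..0x17] <- [c0 c7 96 ec 4c 19 7e c0]
query mem[0x1c]=0x4c, mem[0x10]=0xc0, mem[0x02]=0x7e, mem[0x23]=0xa6

MEM[0x1c,0x10,0x02,0x23] = 4c c0 7e a6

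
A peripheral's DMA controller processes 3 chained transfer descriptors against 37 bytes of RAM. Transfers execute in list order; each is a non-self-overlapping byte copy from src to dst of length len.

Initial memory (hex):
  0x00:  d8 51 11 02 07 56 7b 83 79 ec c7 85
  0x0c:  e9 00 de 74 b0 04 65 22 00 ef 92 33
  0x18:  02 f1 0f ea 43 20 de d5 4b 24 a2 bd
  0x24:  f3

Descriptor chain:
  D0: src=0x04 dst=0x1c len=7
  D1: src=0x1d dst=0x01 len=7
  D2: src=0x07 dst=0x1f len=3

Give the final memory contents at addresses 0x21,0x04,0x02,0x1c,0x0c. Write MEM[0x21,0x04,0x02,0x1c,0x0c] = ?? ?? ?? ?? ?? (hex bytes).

MEM[0x21,0x04,0x02,0x1c,0x0c] = ec 79 7b 07 e9

  after D0: wrote 7B at 0x1c = 07567b8379ecc7
  after D1: wrote 7B at 0x01 = 567b8379ecc7bd
  after D2: wrote 3B at 0x1f = bd79ec
query mem[0x21]=0xec, mem[0x04]=0x79, mem[0x02]=0x7b, mem[0x1c]=0x07, mem[0x0c]=0xe9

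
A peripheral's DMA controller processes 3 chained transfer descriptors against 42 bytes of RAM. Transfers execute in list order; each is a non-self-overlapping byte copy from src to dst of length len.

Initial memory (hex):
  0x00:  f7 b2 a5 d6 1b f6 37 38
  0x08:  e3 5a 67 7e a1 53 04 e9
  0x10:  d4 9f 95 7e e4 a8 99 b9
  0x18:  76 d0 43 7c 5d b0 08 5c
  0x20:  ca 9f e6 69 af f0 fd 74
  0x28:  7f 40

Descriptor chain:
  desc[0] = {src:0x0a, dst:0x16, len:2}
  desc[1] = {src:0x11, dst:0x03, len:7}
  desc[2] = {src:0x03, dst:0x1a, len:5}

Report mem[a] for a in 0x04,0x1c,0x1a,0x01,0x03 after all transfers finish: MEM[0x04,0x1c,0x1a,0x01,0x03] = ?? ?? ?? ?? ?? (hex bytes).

  after D0: wrote 2B at 0x16 = 677e
  after D1: wrote 7B at 0x03 = 9f957ee4a8677e
  after D2: wrote 5B at 0x1a = 9f957ee4a8
query mem[0x04]=0x95, mem[0x1c]=0x7e, mem[0x1a]=0x9f, mem[0x01]=0xb2, mem[0x03]=0x9f

MEM[0x04,0x1c,0x1a,0x01,0x03] = 95 7e 9f b2 9f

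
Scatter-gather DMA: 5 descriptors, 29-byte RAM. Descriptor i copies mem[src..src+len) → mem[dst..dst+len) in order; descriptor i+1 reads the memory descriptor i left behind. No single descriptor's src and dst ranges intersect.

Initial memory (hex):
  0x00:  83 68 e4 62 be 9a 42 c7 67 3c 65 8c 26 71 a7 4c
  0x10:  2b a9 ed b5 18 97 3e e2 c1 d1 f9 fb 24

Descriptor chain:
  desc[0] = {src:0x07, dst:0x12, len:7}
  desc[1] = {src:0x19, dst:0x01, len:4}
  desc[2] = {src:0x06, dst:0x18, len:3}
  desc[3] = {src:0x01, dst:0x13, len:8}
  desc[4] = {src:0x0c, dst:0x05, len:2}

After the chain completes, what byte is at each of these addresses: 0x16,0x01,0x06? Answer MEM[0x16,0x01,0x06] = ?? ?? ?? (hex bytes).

#0 dst[0x12+7] := {0xc7,0x67,0x3c,0x65,0x8c,0x26,0x71}
#1 dst[0x01+4] := {0xd1,0xf9,0xfb,0x24}
#2 dst[0x18+3] := {0x42,0xc7,0x67}
#3 dst[0x13+8] := {0xd1,0xf9,0xfb,0x24,0x9a,0x42,0xc7,0x67}
#4 dst[0x05+2] := {0x26,0x71}
query mem[0x16]=0x24, mem[0x01]=0xd1, mem[0x06]=0x71

MEM[0x16,0x01,0x06] = 24 d1 71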